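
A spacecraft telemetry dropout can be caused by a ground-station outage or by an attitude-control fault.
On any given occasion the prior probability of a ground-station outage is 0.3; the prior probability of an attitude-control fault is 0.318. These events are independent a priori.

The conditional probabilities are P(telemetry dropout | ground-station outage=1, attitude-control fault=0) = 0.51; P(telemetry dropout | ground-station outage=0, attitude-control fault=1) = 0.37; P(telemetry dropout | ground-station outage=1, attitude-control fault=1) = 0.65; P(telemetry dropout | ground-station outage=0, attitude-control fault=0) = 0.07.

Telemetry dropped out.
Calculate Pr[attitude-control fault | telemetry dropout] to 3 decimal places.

Pr[attitude-control fault | telemetry dropout] ≈ 0.512

P(telemetry dropout) = 0.07*0.7*0.682 + 0.37*0.7*0.318 + 0.51*0.3*0.682 + 0.65*0.3*0.318 = 0.033418 + 0.082362 + 0.104346 + 0.062010 = 0.282136
Of this, 0.144372 comes from 0.082362 + 0.062010 (the attitude-control fault=true cases).
So P(attitude-control fault | telemetry dropout) = 0.144372/0.282136 ≈ 0.512.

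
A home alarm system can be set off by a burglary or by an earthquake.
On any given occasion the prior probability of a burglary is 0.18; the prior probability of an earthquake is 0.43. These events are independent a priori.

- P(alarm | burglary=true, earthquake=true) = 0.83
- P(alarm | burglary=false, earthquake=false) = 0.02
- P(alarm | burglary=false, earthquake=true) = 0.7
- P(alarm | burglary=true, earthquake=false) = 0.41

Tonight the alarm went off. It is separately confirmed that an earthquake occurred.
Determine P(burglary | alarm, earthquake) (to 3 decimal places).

P(burglary | alarm, earthquake) ≈ 0.207

P(alarm | earthquake) = 0.7×0.82 + 0.83×0.18 = 0.574000 + 0.149400 = 0.723400
Of this, 0.149400 comes from 0.83×0.18 (the burglary=true cases).
So P(burglary | alarm, earthquake) = 0.149400/0.723400 ≈ 0.207.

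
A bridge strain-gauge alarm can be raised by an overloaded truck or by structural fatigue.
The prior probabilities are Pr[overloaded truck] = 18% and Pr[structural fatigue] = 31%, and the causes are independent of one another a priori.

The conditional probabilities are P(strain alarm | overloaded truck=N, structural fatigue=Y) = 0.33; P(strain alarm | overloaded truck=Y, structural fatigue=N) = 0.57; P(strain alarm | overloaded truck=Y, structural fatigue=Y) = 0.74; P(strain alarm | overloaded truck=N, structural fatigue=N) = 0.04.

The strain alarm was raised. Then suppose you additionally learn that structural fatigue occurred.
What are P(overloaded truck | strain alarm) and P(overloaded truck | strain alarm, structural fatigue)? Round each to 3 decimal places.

Numerator (weight on configurations with overloaded truck): 0.070794 + 0.041292 = 0.112086
Normalizer over all consistent configurations: 0.04×0.82×0.69 + 0.33×0.82×0.31 + 0.57×0.18×0.69 + 0.74×0.18×0.31 = 0.218604
Posterior = 0.112086 / 0.218604 ≈ 0.513

Now condition on the additional information:
Sum P(strain alarm|·) weighted by the priors over both values of overloaded truck:
  P(strain alarm | structural fatigue) = 0.33*0.82 + 0.74*0.18
        = 0.270600 + 0.133200 = 0.403800
The terms with overloaded truck present sum to 0.133200, so
  P(overloaded truck | strain alarm, structural fatigue) = 0.133200 / 0.403800 ≈ 0.330

P(overloaded truck | strain alarm) ≈ 0.513; P(overloaded truck | strain alarm, structural fatigue) ≈ 0.330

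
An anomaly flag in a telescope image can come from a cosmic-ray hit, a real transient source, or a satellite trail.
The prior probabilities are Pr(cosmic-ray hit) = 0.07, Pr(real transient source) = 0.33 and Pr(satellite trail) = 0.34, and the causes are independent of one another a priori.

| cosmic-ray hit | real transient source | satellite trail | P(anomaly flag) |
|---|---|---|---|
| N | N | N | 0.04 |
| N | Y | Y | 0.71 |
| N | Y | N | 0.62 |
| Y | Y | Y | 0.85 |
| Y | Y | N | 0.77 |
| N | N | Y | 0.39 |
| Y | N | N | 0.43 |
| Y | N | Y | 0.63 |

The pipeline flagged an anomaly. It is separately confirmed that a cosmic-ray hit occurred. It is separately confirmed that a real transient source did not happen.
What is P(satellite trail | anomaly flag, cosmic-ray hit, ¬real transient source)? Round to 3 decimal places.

P(anomaly flag | cosmic-ray hit, ¬real transient source) = 0.43·0.66 + 0.63·0.34 = 0.283800 + 0.214200 = 0.498000
Restricting to configurations with satellite trail present: 0.63·0.34 = 0.214200.
So P(satellite trail | anomaly flag, cosmic-ray hit, ¬real transient source) = 0.214200/0.498000 ≈ 0.430.

P(satellite trail | anomaly flag, cosmic-ray hit, ¬real transient source) ≈ 0.430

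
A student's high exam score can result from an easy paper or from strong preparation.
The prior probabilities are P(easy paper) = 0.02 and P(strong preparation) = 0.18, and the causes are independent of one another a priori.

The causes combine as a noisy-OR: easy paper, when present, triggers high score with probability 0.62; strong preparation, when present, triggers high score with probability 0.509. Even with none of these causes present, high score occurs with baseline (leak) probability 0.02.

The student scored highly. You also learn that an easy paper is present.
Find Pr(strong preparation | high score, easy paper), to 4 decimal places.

Under noisy-OR, P(high score | causes) = 1 − (1−0.02)·∏(1−qᵢ) over the active causes.
Weight on strong preparation=true, given the evidence: 0.817152·0.18 = 0.147087
The normalizing constant is 0.6276·0.82 + 0.817152·0.18 = 0.661719
Posterior = 0.147087 / 0.661719 ≈ 0.2223

Pr(strong preparation | high score, easy paper) ≈ 0.2223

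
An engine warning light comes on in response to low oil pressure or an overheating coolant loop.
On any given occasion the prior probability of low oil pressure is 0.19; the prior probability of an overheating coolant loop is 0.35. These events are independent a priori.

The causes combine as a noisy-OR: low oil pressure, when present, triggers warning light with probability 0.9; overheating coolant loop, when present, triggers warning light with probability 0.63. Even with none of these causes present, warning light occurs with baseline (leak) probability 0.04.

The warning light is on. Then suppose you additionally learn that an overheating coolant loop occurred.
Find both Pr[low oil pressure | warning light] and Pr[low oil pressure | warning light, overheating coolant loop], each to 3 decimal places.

Under noisy-OR, P(warning light | causes) = 1 − (1−0.04)·∏(1−qᵢ) over the active causes.
By total probability over the 4 (low oil pressure, overheating coolant loop) configurations:
  P(warning light) = 0.04·0.81·0.65 + 0.6448·0.81·0.35 + 0.904·0.19·0.65 + 0.96448·0.19·0.35
        = 0.021060 + 0.182801 + 0.111644 + 0.064138 = 0.379643
Configurations with low oil pressure contribute 0.175782, so
  P(low oil pressure | warning light) = 0.175782 / 0.379643 ≈ 0.463

Now condition on the additional information:
For the numerator, keep only low oil pressure=true terms: 0.96448*0.19 = 0.183251
The normalizing constant is 0.6448*0.81 + 0.96448*0.19 = 0.705539
P(low oil pressure | warning light, overheating coolant loop) = 0.183251/0.705539 ≈ 0.260
The drop from 0.463 to 0.260 is the explaining-away (discounting) effect.

Pr[low oil pressure | warning light] ≈ 0.463; Pr[low oil pressure | warning light, overheating coolant loop] ≈ 0.260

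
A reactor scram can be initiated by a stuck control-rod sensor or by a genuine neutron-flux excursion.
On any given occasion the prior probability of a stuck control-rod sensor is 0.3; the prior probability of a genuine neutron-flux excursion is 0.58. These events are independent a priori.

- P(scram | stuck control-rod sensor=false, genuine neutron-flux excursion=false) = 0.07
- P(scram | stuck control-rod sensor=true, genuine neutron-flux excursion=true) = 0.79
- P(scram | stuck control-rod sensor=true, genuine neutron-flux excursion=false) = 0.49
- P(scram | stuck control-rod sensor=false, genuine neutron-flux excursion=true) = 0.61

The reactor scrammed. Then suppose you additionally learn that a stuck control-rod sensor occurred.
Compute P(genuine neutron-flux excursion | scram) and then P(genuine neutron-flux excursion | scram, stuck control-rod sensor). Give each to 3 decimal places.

For the numerator, keep only genuine neutron-flux excursion=true terms: 0.247660 + 0.137460 = 0.385120
The normalizing constant is 0.07*0.7*0.42 + 0.61*0.7*0.58 + 0.49*0.3*0.42 + 0.79*0.3*0.58 = 0.467440
P(genuine neutron-flux excursion | scram) = 0.385120/0.467440 ≈ 0.824

With the extra evidence:
For the numerator, keep only genuine neutron-flux excursion=true terms: 0.79*0.58 = 0.458200
Normalizer over all consistent configurations: 0.49*0.42 + 0.79*0.58 = 0.664000
Posterior = 0.458200 / 0.664000 ≈ 0.690

P(genuine neutron-flux excursion | scram) ≈ 0.824; P(genuine neutron-flux excursion | scram, stuck control-rod sensor) ≈ 0.690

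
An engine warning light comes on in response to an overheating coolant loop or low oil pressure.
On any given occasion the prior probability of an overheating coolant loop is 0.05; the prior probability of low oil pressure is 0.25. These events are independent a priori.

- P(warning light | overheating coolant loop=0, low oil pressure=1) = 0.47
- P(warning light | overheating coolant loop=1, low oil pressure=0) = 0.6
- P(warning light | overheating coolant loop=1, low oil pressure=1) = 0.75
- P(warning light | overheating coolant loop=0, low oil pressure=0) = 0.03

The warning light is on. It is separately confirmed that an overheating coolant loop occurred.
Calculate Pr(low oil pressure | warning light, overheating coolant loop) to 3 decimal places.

Pr(low oil pressure | warning light, overheating coolant loop) ≈ 0.294

P(warning light | overheating coolant loop) = 0.6·0.75 + 0.75·0.25 = 0.450000 + 0.187500 = 0.637500
Restricting to configurations with low oil pressure present: 0.75·0.25 = 0.187500.
P(low oil pressure | warning light, overheating coolant loop) = 0.187500 / 0.637500 ≈ 0.294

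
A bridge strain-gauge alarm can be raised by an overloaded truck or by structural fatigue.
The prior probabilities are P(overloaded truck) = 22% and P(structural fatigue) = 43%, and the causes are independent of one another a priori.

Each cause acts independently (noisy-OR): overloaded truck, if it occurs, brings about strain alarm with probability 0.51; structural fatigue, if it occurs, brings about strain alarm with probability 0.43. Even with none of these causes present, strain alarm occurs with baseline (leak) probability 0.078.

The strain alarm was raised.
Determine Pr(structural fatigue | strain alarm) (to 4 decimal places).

Pr(structural fatigue | strain alarm) ≈ 0.6892

Under noisy-OR, P(strain alarm | causes) = 1 − (1−0.078)·∏(1−qᵢ) over the active causes.
P(strain alarm) = 0.078×0.78×0.57 + 0.47446×0.78×0.43 + 0.54822×0.22×0.57 + 0.742485×0.22×0.43 = 0.034679 + 0.159134 + 0.068747 + 0.070239 = 0.332799
Restricting to configurations with structural fatigue present: 0.159134 + 0.070239 = 0.229373.
Hence the posterior is 0.229373/0.332799 ≈ 0.6892.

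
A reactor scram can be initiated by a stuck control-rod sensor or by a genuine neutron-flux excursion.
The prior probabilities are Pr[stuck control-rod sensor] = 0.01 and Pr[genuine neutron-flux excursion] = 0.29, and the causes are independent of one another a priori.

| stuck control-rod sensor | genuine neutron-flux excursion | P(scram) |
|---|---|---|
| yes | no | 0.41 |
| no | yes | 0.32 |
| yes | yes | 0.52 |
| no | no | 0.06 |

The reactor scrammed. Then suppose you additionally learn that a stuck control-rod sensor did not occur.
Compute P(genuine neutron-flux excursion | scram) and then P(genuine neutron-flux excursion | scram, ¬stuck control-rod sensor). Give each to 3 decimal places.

For the numerator, keep only genuine neutron-flux excursion=true terms: 0.091872 + 0.001508 = 0.093380
The normalizing constant is 0.06·0.99·0.71 + 0.32·0.99·0.29 + 0.41·0.01·0.71 + 0.52·0.01·0.29 = 0.138465
P(genuine neutron-flux excursion | scram) = 0.093380/0.138465 ≈ 0.674

With the extra evidence:
P(scram | ¬stuck control-rod sensor) = 0.06*0.71 + 0.32*0.29 = 0.042600 + 0.092800 = 0.135400
Restricting to configurations with genuine neutron-flux excursion present: 0.32*0.29 = 0.092800.
P(genuine neutron-flux excursion | scram, ¬stuck control-rod sensor) = 0.092800 / 0.135400 ≈ 0.685
Ruling out stuck control-rod sensor raises the posterior on genuine neutron-flux excursion — the flip side of explaining away.

P(genuine neutron-flux excursion | scram) ≈ 0.674; P(genuine neutron-flux excursion | scram, ¬stuck control-rod sensor) ≈ 0.685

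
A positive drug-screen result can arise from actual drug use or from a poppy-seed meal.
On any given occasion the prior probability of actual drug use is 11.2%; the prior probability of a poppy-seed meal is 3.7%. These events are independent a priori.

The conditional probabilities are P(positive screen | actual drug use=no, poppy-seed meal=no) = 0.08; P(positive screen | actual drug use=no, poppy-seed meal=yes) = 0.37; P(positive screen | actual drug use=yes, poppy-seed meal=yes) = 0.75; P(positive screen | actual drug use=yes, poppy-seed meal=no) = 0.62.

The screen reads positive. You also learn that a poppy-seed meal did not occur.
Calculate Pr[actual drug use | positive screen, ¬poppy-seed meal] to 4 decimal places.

By total probability over both values of actual drug use:
  P(positive screen | ¬poppy-seed meal) = 0.08·0.888 + 0.62·0.112
        = 0.071040 + 0.069440 = 0.140480
Configurations with actual drug use contribute 0.069440, so
  P(actual drug use | positive screen, ¬poppy-seed meal) = 0.069440 / 0.140480 ≈ 0.4943

Pr[actual drug use | positive screen, ¬poppy-seed meal] ≈ 0.4943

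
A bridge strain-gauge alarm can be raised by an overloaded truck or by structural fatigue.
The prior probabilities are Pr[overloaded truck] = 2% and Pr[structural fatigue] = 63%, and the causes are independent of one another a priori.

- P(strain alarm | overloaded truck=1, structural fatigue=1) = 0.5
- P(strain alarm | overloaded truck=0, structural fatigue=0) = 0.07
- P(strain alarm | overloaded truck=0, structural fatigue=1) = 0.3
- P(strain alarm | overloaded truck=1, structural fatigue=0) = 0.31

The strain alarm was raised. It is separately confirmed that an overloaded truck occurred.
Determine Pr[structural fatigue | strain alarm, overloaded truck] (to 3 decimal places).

Pr[structural fatigue | strain alarm, overloaded truck] ≈ 0.733

P(strain alarm | overloaded truck) = 0.31×0.37 + 0.5×0.63 = 0.114700 + 0.315000 = 0.429700
Restricting to configurations with structural fatigue present: 0.5×0.63 = 0.315000.
So P(structural fatigue | strain alarm, overloaded truck) = 0.315000/0.429700 ≈ 0.733.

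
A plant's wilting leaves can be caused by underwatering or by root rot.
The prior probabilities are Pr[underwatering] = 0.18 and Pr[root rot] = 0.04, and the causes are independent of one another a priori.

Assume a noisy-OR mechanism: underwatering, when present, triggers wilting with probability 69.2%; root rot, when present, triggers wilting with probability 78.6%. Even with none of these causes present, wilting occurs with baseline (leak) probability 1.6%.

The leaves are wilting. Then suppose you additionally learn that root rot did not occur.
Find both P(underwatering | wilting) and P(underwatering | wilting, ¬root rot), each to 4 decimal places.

P(underwatering | wilting) ≈ 0.7677; P(underwatering | wilting, ¬root rot) ≈ 0.9053

Under noisy-OR, P(wilting | causes) = 1 − (1−0.016)·∏(1−qᵢ) over the active causes.
P(wilting) = 0.016×0.82×0.96 + 0.789424×0.82×0.04 + 0.696928×0.18×0.96 + 0.935143×0.18×0.04 = 0.012595 + 0.025893 + 0.120429 + 0.006733 = 0.165650
The underwatering-present share is 0.120429 + 0.006733 = 0.127162.
Hence the posterior is 0.127162/0.165650 ≈ 0.7677.

With the extra evidence:
P(wilting | ¬root rot) = 0.016*0.82 + 0.696928*0.18 = 0.013120 + 0.125447 = 0.138567
Restricting to configurations with underwatering present: 0.696928*0.18 = 0.125447.
Hence the posterior is 0.125447/0.138567 ≈ 0.9053.
With root rot excluded, underwatering must carry more of the explanatory weight for the wilting.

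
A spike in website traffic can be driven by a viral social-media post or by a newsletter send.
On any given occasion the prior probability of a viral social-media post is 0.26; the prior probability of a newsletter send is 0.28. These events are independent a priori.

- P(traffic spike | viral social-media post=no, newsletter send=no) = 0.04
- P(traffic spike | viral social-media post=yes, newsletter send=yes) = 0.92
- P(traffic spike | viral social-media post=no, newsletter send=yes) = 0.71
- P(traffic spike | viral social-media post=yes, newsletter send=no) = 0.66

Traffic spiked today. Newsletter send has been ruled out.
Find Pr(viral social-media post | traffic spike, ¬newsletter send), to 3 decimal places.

Pr(viral social-media post | traffic spike, ¬newsletter send) ≈ 0.853

Weight on viral social-media post=true, given the evidence: 0.66×0.26 = 0.171600
Denominator P(traffic spike | ¬newsletter send): 0.04×0.74 + 0.66×0.26 = 0.201200
Posterior = 0.171600 / 0.201200 ≈ 0.853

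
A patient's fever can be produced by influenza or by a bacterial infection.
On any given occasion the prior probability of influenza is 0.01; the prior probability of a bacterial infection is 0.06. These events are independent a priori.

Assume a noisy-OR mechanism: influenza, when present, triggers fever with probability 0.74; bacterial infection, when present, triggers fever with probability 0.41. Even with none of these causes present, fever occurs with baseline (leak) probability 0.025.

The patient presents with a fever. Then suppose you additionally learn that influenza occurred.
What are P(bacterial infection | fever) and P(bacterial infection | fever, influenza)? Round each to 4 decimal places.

Under noisy-OR, P(fever | causes) = 1 − (1−0.025)·∏(1−qᵢ) over the active causes.
P(fever) = 0.025*0.99*0.94 + 0.42475*0.99*0.06 + 0.7465*0.01*0.94 + 0.850435*0.01*0.06 = 0.023265 + 0.025230 + 0.007017 + 0.000510 = 0.056022
The bacterial infection-present share is 0.025230 + 0.000510 = 0.025740.
P(bacterial infection | fever) = 0.025740 / 0.056022 ≈ 0.4595

Now also conditioning on influenza=true:
P(fever | influenza) = 0.7465*0.94 + 0.850435*0.06 = 0.701710 + 0.051026 = 0.752736
The bacterial infection-present share is 0.850435*0.06 = 0.051026.
Hence the posterior is 0.051026/0.752736 ≈ 0.0678.
This is intercausal reasoning (explaining away): once influenza accounts for the fever, bacterial infection becomes less likely.

P(bacterial infection | fever) ≈ 0.4595; P(bacterial infection | fever, influenza) ≈ 0.0678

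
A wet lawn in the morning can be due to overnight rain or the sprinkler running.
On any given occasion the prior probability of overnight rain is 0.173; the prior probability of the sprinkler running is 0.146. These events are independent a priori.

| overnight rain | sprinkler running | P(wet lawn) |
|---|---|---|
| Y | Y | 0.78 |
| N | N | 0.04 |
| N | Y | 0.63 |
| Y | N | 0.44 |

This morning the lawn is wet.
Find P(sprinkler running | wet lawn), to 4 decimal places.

P(sprinkler running | wet lawn) ≈ 0.5066

For the numerator, keep only sprinkler running=true terms: 0.076067 + 0.019701 = 0.095768
Denominator P(wet lawn): 0.04·0.827·0.854 + 0.63·0.827·0.146 + 0.44·0.173·0.854 + 0.78·0.173·0.146 = 0.189024
Posterior = 0.095768 / 0.189024 ≈ 0.5066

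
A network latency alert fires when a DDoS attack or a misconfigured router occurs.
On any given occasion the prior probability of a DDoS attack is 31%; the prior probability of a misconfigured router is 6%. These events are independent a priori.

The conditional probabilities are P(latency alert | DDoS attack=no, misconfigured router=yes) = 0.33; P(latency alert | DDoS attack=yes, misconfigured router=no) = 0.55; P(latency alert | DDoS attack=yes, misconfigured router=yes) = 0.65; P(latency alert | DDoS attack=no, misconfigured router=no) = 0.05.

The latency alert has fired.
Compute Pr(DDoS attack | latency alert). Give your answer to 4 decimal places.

Weight on DDoS attack=true, given the evidence: 0.160270 + 0.012090 = 0.172360
Denominator P(latency alert): 0.05*0.69*0.94 + 0.33*0.69*0.06 + 0.55*0.31*0.94 + 0.65*0.31*0.06 = 0.218452
Posterior = 0.172360 / 0.218452 ≈ 0.7890

Pr(DDoS attack | latency alert) ≈ 0.7890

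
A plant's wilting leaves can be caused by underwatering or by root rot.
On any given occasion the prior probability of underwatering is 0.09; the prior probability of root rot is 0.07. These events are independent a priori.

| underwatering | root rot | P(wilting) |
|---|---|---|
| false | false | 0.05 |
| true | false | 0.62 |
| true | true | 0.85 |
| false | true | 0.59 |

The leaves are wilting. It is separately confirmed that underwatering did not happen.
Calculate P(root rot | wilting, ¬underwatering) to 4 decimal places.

P(root rot | wilting, ¬underwatering) ≈ 0.4704

Weight on root rot=true, given the evidence: 0.59*0.07 = 0.041300
Normalizer over all consistent configurations: 0.05*0.93 + 0.59*0.07 = 0.087800
Posterior = 0.041300 / 0.087800 ≈ 0.4704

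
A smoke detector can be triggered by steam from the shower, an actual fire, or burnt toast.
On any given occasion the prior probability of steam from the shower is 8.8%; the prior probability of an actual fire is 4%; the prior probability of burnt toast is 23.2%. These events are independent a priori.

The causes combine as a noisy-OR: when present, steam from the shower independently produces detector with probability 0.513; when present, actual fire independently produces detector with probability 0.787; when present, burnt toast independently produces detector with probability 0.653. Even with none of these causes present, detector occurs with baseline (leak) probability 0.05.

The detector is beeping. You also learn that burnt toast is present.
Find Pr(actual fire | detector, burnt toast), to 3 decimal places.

Pr(actual fire | detector, burnt toast) ≈ 0.054

Under noisy-OR, P(detector | causes) = 1 − (1−0.05)·∏(1−qᵢ) over the active causes.
Enumerate the 4 (steam from the shower, actual fire) configurations and weight by the priors:
  P(detector | burnt toast) = 0.67035·0.912·0.96 + 0.929785·0.912·0.04 + 0.83946·0.088·0.96 + 0.965805·0.088·0.04
        = 0.586905 + 0.033919 + 0.070918 + 0.003400 = 0.695142
Configurations with actual fire contribute 0.037319, so
  P(actual fire | detector, burnt toast) = 0.037319 / 0.695142 ≈ 0.054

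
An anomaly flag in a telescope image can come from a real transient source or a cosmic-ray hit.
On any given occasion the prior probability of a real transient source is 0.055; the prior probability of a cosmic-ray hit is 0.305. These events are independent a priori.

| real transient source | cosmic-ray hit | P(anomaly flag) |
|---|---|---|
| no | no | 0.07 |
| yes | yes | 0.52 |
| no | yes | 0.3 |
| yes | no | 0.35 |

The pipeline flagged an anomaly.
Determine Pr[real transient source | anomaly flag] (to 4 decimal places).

Weight on real transient source=true, given the evidence: 0.013379 + 0.008723 = 0.022102
Normalizer over all consistent configurations: 0.07×0.945×0.695 + 0.3×0.945×0.305 + 0.35×0.055×0.695 + 0.52×0.055×0.305 = 0.154543
P(real transient source | anomaly flag) = 0.022102/0.154543 ≈ 0.1430

Pr[real transient source | anomaly flag] ≈ 0.1430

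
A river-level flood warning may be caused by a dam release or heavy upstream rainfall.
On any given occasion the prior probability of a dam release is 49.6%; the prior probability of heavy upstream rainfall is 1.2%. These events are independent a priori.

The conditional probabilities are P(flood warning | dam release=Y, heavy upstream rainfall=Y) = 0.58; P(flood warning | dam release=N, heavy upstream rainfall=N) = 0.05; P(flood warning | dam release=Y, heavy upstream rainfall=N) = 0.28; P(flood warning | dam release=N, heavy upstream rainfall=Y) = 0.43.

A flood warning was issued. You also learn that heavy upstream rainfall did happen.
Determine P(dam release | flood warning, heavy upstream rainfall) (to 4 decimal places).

Numerator (weight on configurations with dam release): 0.58*0.496 = 0.287680
Denominator P(flood warning | heavy upstream rainfall): 0.43*0.504 + 0.58*0.496 = 0.504400
P(dam release | flood warning, heavy upstream rainfall) = 0.287680/0.504400 ≈ 0.5703

P(dam release | flood warning, heavy upstream rainfall) ≈ 0.5703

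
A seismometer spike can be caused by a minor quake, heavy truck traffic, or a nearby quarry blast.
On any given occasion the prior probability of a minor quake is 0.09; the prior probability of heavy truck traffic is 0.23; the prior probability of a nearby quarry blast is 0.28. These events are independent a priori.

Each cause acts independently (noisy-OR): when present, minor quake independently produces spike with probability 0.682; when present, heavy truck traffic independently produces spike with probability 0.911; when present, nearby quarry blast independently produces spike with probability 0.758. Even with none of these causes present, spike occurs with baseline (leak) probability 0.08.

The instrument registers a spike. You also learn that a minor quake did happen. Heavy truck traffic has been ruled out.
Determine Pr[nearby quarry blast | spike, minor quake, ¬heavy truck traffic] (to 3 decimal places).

Under noisy-OR, P(spike | causes) = 1 − (1−0.08)·∏(1−qᵢ) over the active causes.
P(spike | minor quake, ¬heavy truck traffic) = 0.70744·0.72 + 0.9292·0.28 = 0.509357 + 0.260176 = 0.769533
Of this, 0.260176 comes from 0.9292·0.28 (the nearby quarry blast=true cases).
P(nearby quarry blast | spike, minor quake, ¬heavy truck traffic) = 0.260176 / 0.769533 ≈ 0.338

Pr[nearby quarry blast | spike, minor quake, ¬heavy truck traffic] ≈ 0.338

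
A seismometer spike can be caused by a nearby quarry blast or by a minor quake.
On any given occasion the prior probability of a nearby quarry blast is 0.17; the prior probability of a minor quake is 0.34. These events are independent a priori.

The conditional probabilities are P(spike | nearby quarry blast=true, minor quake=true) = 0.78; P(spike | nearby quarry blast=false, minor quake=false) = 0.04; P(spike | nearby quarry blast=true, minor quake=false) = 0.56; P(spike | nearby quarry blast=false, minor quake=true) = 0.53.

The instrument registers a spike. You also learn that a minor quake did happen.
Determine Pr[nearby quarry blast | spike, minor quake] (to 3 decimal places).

Pr[nearby quarry blast | spike, minor quake] ≈ 0.232

Enumerate both values of nearby quarry blast and weight by the priors:
  P(spike | minor quake) = 0.53×0.83 + 0.78×0.17
        = 0.439900 + 0.132600 = 0.572500
Configurations with nearby quarry blast contribute 0.132600, so
  P(nearby quarry blast | spike, minor quake) = 0.132600 / 0.572500 ≈ 0.232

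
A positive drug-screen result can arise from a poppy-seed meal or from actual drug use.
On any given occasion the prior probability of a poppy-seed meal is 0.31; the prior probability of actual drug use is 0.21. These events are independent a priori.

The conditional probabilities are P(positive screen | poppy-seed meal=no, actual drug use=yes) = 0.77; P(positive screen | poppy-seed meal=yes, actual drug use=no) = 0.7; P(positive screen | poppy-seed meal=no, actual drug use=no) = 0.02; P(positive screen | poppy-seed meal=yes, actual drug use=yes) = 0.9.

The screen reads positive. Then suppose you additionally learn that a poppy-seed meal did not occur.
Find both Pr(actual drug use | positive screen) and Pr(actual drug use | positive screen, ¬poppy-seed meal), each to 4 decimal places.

Pr(actual drug use | positive screen) ≈ 0.4827; Pr(actual drug use | positive screen, ¬poppy-seed meal) ≈ 0.9110

By total probability over the 4 (poppy-seed meal, actual drug use) configurations:
  P(positive screen) = 0.02*0.69*0.79 + 0.77*0.69*0.21 + 0.7*0.31*0.79 + 0.9*0.31*0.21
        = 0.010902 + 0.111573 + 0.171430 + 0.058590 = 0.352495
Configurations with actual drug use contribute 0.170163, so
  P(actual drug use | positive screen) = 0.170163 / 0.352495 ≈ 0.4827

Now condition on the additional information:
Numerator (weight on configurations with actual drug use): 0.77*0.21 = 0.161700
Denominator P(positive screen | ¬poppy-seed meal): 0.02*0.79 + 0.77*0.21 = 0.177500
Posterior = 0.161700 / 0.177500 ≈ 0.9110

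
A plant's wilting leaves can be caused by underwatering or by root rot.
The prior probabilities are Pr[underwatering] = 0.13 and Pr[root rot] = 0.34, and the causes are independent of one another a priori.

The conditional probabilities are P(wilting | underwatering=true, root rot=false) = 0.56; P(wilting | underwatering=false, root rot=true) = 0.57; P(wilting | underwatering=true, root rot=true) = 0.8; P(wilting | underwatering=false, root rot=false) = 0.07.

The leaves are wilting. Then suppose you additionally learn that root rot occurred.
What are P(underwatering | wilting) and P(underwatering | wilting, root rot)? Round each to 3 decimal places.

P(wilting) = 0.07*0.87*0.66 + 0.57*0.87*0.34 + 0.56*0.13*0.66 + 0.8*0.13*0.34 = 0.040194 + 0.168606 + 0.048048 + 0.035360 = 0.292208
The underwatering-present share is 0.048048 + 0.035360 = 0.083408.
P(underwatering | wilting) = 0.083408 / 0.292208 ≈ 0.285

Now also conditioning on root rot=true:
Sum P(wilting|·) weighted by the priors over both values of underwatering:
  P(wilting | root rot) = 0.57×0.87 + 0.8×0.13
        = 0.495900 + 0.104000 = 0.599900
The terms with underwatering present sum to 0.104000, so
  P(underwatering | wilting, root rot) = 0.104000 / 0.599900 ≈ 0.173
Conditioning on root rot lowers the posterior on underwatering: the classic explaining-away effect in a common-effect structure.

P(underwatering | wilting) ≈ 0.285; P(underwatering | wilting, root rot) ≈ 0.173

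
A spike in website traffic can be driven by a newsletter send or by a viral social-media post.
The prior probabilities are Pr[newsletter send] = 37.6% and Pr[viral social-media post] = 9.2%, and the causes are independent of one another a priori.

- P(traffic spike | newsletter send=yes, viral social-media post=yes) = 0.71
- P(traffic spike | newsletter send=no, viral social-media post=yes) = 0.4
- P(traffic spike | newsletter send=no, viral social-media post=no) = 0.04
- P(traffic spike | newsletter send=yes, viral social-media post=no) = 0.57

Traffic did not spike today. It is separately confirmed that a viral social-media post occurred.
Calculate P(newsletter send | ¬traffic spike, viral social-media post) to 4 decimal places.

P(newsletter send | ¬traffic spike, viral social-media post) ≈ 0.2256

For the numerator, keep only newsletter send=true terms: 0.29·0.376 = 0.109040
Denominator P(¬traffic spike | viral social-media post): 0.6·0.624 + 0.29·0.376 = 0.483440
Posterior = 0.109040 / 0.483440 ≈ 0.2256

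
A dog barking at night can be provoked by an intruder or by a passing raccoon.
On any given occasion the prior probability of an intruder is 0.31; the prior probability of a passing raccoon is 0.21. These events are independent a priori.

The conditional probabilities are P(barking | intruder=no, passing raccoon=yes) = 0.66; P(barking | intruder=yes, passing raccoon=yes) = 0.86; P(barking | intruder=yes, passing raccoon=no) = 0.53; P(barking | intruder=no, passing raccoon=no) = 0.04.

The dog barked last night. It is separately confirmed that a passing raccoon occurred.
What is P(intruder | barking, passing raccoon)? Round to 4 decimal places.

P(intruder | barking, passing raccoon) ≈ 0.3693

P(barking | passing raccoon) = 0.66*0.69 + 0.86*0.31 = 0.455400 + 0.266600 = 0.722000
Restricting to configurations with intruder present: 0.86*0.31 = 0.266600.
P(intruder | barking, passing raccoon) = 0.266600 / 0.722000 ≈ 0.3693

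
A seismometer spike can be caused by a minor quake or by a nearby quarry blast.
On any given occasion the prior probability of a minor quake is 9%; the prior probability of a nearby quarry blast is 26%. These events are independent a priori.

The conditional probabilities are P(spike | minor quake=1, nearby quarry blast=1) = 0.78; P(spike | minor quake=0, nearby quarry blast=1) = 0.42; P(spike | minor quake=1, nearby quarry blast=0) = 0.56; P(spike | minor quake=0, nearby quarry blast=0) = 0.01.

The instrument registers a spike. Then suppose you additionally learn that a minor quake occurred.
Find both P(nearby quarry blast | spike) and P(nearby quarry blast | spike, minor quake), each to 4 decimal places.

Sum P(spike|·) weighted by the priors over the 4 (minor quake, nearby quarry blast) configurations:
  P(spike) = 0.01*0.91*0.74 + 0.42*0.91*0.26 + 0.56*0.09*0.74 + 0.78*0.09*0.26
        = 0.006734 + 0.099372 + 0.037296 + 0.018252 = 0.161654
The terms with nearby quarry blast present sum to 0.117624, so
  P(nearby quarry blast | spike) = 0.117624 / 0.161654 ≈ 0.7276

Now condition on the additional information:
For the numerator, keep only nearby quarry blast=true terms: 0.78×0.26 = 0.202800
The normalizing constant is 0.56×0.74 + 0.78×0.26 = 0.617200
Posterior = 0.202800 / 0.617200 ≈ 0.3286
— minor quake explains away the evidence for nearby quarry blast.

P(nearby quarry blast | spike) ≈ 0.7276; P(nearby quarry blast | spike, minor quake) ≈ 0.3286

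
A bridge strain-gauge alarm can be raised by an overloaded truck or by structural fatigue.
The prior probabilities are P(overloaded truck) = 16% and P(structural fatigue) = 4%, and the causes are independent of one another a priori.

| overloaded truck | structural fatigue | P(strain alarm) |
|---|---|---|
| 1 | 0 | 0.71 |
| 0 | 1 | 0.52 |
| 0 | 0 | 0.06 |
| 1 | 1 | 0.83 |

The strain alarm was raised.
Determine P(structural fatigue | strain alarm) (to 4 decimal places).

P(structural fatigue | strain alarm) ≈ 0.1264

Numerator (weight on configurations with structural fatigue): 0.017472 + 0.005312 = 0.022784
Normalizer over all consistent configurations: 0.06*0.84*0.96 + 0.52*0.84*0.04 + 0.71*0.16*0.96 + 0.83*0.16*0.04 = 0.180224
Posterior = 0.022784 / 0.180224 ≈ 0.1264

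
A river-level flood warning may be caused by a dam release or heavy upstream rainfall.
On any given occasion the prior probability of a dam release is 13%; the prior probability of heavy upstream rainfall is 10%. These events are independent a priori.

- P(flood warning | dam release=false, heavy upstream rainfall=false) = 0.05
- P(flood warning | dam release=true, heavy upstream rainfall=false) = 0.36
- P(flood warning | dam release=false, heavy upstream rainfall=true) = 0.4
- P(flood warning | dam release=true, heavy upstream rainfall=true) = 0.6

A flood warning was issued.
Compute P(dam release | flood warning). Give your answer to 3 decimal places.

By total probability over the 4 (dam release, heavy upstream rainfall) configurations:
  P(flood warning) = 0.05·0.87·0.9 + 0.4·0.87·0.1 + 0.36·0.13·0.9 + 0.6·0.13·0.1
        = 0.039150 + 0.034800 + 0.042120 + 0.007800 = 0.123870
The terms with dam release present sum to 0.049920, so
  P(dam release | flood warning) = 0.049920 / 0.123870 ≈ 0.403

P(dam release | flood warning) ≈ 0.403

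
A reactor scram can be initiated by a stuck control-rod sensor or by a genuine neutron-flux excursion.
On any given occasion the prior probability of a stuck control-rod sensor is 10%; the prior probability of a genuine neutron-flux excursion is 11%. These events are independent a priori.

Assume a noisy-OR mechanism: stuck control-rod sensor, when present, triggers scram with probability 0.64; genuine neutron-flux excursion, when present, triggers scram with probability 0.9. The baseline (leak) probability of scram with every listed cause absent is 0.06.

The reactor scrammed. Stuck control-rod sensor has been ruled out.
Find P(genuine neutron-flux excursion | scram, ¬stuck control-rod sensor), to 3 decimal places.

Under noisy-OR, P(scram | causes) = 1 − (1−0.06)·∏(1−qᵢ) over the active causes.
For the numerator, keep only genuine neutron-flux excursion=true terms: 0.906·0.11 = 0.099660
Denominator P(scram | ¬stuck control-rod sensor): 0.06·0.89 + 0.906·0.11 = 0.153060
Posterior = 0.099660 / 0.153060 ≈ 0.651

P(genuine neutron-flux excursion | scram, ¬stuck control-rod sensor) ≈ 0.651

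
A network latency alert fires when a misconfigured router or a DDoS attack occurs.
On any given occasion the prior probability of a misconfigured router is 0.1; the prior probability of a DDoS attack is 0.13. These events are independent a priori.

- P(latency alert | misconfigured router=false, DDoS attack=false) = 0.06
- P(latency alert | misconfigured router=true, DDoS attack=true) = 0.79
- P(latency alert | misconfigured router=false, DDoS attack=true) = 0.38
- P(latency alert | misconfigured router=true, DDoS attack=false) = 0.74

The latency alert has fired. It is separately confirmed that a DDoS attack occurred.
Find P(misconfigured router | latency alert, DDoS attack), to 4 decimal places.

P(misconfigured router | latency alert, DDoS attack) ≈ 0.1876

P(latency alert | DDoS attack) = 0.38·0.9 + 0.79·0.1 = 0.342000 + 0.079000 = 0.421000
Restricting to configurations with misconfigured router present: 0.79·0.1 = 0.079000.
P(misconfigured router | latency alert, DDoS attack) = 0.079000 / 0.421000 ≈ 0.1876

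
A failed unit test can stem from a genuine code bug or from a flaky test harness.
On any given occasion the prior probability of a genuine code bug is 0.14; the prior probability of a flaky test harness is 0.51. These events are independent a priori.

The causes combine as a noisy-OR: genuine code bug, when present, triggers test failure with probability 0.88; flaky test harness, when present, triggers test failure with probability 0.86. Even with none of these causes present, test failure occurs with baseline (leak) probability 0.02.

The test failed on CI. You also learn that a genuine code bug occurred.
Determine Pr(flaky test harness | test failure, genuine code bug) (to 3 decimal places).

Pr(flaky test harness | test failure, genuine code bug) ≈ 0.537

Under noisy-OR, P(test failure | causes) = 1 − (1−0.02)·∏(1−qᵢ) over the active causes.
Sum P(test failure|·) weighted by the priors over both values of flaky test harness:
  P(test failure | genuine code bug) = 0.8824·0.49 + 0.983536·0.51
        = 0.432376 + 0.501603 = 0.933979
The terms with flaky test harness present sum to 0.501603, so
  P(flaky test harness | test failure, genuine code bug) = 0.501603 / 0.933979 ≈ 0.537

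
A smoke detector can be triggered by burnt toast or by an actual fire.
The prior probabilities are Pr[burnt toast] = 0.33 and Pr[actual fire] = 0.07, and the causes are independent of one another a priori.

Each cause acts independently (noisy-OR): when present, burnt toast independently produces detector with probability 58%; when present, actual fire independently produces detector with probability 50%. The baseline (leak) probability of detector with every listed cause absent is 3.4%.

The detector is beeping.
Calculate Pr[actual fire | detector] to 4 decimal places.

Under noisy-OR, P(detector | causes) = 1 − (1−0.034)·∏(1−qᵢ) over the active causes.
For the numerator, keep only actual fire=true terms: 0.024247 + 0.018414 = 0.042661
Normalizer over all consistent configurations: 0.034·0.67·0.93 + 0.517·0.67·0.07 + 0.59428·0.33·0.93 + 0.79714·0.33·0.07 = 0.246231
P(actual fire | detector) = 0.042661/0.246231 ≈ 0.1733

Pr[actual fire | detector] ≈ 0.1733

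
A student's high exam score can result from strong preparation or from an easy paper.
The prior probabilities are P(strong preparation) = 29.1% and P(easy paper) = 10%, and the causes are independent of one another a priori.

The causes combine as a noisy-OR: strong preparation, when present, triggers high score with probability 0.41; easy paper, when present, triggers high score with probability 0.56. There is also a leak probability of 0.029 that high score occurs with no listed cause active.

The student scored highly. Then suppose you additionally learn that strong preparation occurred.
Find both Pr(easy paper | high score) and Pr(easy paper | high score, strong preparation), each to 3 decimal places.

Pr(easy paper | high score) ≈ 0.324; Pr(easy paper | high score, strong preparation) ≈ 0.163

Under noisy-OR, P(high score | causes) = 1 − (1−0.029)·∏(1−qᵢ) over the active causes.
Weight on easy paper=true, given the evidence: 0.040609 + 0.021765 = 0.062374
Denominator P(high score): 0.029·0.709·0.9 + 0.57276·0.709·0.1 + 0.42711·0.291·0.9 + 0.747928·0.291·0.1 = 0.192739
Posterior = 0.062374 / 0.192739 ≈ 0.324

With the extra evidence:
By total probability over both values of easy paper:
  P(high score | strong preparation) = 0.42711*0.9 + 0.747928*0.1
        = 0.384399 + 0.074793 = 0.459192
Keeping only the easy paper-present terms gives 0.074793, so
  P(easy paper | high score, strong preparation) = 0.074793 / 0.459192 ≈ 0.163
Conditioning on strong preparation lowers the posterior on easy paper: the classic explaining-away effect in a common-effect structure.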